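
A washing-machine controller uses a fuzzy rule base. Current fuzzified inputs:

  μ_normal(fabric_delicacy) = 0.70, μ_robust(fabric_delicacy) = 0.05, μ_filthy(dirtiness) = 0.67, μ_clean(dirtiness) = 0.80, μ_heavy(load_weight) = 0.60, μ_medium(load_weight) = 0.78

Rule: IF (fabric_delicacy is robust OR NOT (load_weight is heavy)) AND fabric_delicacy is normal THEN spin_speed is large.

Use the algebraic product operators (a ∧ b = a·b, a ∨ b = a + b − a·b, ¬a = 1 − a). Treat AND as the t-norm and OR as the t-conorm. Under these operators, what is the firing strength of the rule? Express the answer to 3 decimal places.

firing strength: (robust=0.05 OR ¬heavy=1−0.60=0.40) = 0.4300; AND[a·b] with normal=0.70 → w = 0.3010

0.301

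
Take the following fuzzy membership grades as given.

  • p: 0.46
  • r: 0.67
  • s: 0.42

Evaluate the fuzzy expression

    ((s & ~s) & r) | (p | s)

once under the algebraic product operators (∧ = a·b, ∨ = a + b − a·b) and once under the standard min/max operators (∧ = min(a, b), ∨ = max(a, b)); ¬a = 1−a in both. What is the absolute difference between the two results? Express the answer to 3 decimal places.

Under algebraic product:
  ~s = 1 − 0.4200 = 0.5800
  s & ~s = a·b on (0.4200, 0.5800) = 0.2436
  (s & ~s) & r = a·b on (0.2436, 0.6700) = 0.1632
  p | s = a + b − a·b on (0.4600, 0.4200) = 0.6868
  ((s & ~s) & r) | (p | s) = a + b − a·b on (0.1632, 0.6868) = 0.7379
  → value = 0.7379
Under standard min/max:
  ~s = 1 − 0.42 = 0.58
  s & ~s = min(a, b) on (0.42, 0.58) = 0.42
  (s & ~s) & r = min(a, b) on (0.42, 0.67) = 0.42
  p | s = max(a, b) on (0.46, 0.42) = 0.46
  ((s & ~s) & r) | (p | s) = max(a, b) on (0.42, 0.46) = 0.46
  → value = 0.4600
|0.7379 − 0.4600| = 0.278

0.278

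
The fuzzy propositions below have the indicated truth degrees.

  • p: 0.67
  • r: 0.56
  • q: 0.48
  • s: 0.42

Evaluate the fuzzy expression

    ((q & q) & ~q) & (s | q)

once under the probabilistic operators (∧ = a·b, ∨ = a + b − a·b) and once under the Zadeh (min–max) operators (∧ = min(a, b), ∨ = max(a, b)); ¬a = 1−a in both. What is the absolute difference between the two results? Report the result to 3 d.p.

Under probabilistic:
  q & q = a·b on (0.4800, 0.4800) = 0.2304
  ~q = 1 − 0.4800 = 0.5200
  (q & q) & ~q = a·b on (0.2304, 0.5200) = 0.1198
  s | q = a + b − a·b on (0.4200, 0.4800) = 0.6984
  ((q & q) & ~q) & (s | q) = a·b on (0.1198, 0.6984) = 0.0837
  → value = 0.0837
Under Zadeh (min–max):
  q & q = min(a, b) on (0.48, 0.48) = 0.48
  ~q = 1 − 0.48 = 0.52
  (q & q) & ~q = min(a, b) on (0.48, 0.52) = 0.48
  s | q = max(a, b) on (0.42, 0.48) = 0.48
  ((q & q) & ~q) & (s | q) = min(a, b) on (0.48, 0.48) = 0.48
  → value = 0.4800
|0.0837 − 0.4800| = 0.396

0.396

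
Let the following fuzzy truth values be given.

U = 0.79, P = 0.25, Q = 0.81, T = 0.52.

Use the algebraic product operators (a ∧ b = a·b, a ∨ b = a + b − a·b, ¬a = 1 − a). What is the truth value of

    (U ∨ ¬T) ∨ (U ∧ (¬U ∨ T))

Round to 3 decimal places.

0.944

¬T = 1 − 0.5200 = 0.4800
U ∨ ¬T = a + b − a·b on (0.7900, 0.4800) = 0.8908
¬U = 1 − 0.7900 = 0.2100
¬U ∨ T = a + b − a·b on (0.2100, 0.5200) = 0.6208
U ∧ (¬U ∨ T) = a·b on (0.7900, 0.6208) = 0.4904
(U ∨ ¬T) ∨ (U ∧ (¬U ∨ T)) = a + b − a·b on (0.8908, 0.4904) = 0.9444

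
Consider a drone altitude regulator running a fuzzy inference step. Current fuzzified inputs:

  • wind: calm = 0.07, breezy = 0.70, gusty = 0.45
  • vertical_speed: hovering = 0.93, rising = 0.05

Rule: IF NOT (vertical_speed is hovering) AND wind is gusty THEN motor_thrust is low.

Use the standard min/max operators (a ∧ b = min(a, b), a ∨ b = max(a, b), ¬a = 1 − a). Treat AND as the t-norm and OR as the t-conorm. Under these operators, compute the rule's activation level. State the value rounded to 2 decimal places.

0.07

firing strength: ¬hovering=1−0.93=0.07, gusty=0.45; AND[min(a, b)] → w = 0.07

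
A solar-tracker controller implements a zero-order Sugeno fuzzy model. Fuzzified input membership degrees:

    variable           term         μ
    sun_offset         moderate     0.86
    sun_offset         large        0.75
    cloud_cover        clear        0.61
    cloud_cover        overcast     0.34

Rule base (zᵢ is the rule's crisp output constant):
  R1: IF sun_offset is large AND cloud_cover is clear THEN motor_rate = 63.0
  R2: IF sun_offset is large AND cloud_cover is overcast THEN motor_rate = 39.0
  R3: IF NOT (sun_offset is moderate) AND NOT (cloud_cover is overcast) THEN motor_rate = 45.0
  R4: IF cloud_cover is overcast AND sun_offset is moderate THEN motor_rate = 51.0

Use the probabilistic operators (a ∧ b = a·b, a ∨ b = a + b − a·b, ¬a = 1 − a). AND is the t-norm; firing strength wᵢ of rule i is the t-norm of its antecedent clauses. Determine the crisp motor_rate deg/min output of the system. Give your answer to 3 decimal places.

R1 (z=63.0): large=0.75, clear=0.61; AND[a·b] → w = 0.4575
R2 (z=39.0): large=0.75, overcast=0.34; AND[a·b] → w = 0.2550
R3 (z=45.0): ¬moderate=1−0.86=0.14, ¬overcast=1−0.34=0.66; AND[a·b] → w = 0.0924
R4 (z=51.0): overcast=0.34, moderate=0.86; AND[a·b] → w = 0.2924
Weighted average = (0.4575·63.0 + 0.2550·39.0 + 0.0924·45.0 + 0.2924·51.0) / (0.4575 + 0.2550 + 0.0924 + 0.2924)
  = 57.8379 / 1.0973 = 52.709

52.709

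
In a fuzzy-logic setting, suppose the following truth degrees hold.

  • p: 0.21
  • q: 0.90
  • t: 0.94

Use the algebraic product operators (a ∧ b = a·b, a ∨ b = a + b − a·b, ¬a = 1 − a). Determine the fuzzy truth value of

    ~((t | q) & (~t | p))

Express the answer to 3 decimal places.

0.744

t | q = a + b − a·b on (0.9400, 0.9000) = 0.9940
~t = 1 − 0.9400 = 0.0600
~t | p = a + b − a·b on (0.0600, 0.2100) = 0.2574
(t | q) & (~t | p) = a·b on (0.9940, 0.2574) = 0.2559
~((t | q) & (~t | p)) = 1 − 0.2559 = 0.7441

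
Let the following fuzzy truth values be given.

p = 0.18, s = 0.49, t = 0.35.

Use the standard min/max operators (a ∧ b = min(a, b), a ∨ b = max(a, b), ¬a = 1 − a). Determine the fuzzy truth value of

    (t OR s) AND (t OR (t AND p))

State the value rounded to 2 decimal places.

0.35

t OR s = max(a, b) on (0.35, 0.49) = 0.49
t AND p = min(a, b) on (0.35, 0.18) = 0.18
t OR (t AND p) = max(a, b) on (0.35, 0.18) = 0.35
(t OR s) AND (t OR (t AND p)) = min(a, b) on (0.49, 0.35) = 0.35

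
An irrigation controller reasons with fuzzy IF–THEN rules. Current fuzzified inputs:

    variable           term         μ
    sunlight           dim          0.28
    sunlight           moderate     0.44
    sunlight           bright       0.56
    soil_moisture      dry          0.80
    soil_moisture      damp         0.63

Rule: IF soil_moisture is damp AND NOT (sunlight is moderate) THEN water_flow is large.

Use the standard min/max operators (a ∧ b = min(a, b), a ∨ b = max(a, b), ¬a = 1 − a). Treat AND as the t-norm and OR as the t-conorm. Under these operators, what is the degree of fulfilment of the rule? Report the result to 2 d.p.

0.56

firing strength: damp=0.63, ¬moderate=1−0.44=0.56; AND[min(a, b)] → w = 0.56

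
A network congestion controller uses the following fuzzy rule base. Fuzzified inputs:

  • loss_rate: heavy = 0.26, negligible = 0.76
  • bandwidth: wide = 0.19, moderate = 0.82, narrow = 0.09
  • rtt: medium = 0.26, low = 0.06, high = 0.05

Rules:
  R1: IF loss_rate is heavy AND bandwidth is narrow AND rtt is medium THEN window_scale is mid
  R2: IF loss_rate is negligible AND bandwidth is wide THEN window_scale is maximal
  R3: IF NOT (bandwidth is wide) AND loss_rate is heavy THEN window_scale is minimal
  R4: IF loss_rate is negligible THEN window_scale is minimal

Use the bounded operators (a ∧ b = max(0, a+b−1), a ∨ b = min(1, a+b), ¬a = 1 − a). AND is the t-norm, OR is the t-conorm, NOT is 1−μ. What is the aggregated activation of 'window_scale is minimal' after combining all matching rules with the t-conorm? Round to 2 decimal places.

0.83

R1: heavy=0.26, narrow=0.09, medium=0.26; AND[max(0, a+b−1)] → w = 0.00
R2: negligible=0.76, wide=0.19; AND[max(0, a+b−1)] → w = 0.00
R3: ¬wide=1−0.19=0.81, heavy=0.26; AND[max(0, a+b−1)] → w = 0.07
R4: negligible=0.76 → w = 0.76
Rules with consequent 'minimal': {R3, R4} → strengths 0.07, 0.76
Aggregate via t-conorm [min(1, a+b)]: 0.83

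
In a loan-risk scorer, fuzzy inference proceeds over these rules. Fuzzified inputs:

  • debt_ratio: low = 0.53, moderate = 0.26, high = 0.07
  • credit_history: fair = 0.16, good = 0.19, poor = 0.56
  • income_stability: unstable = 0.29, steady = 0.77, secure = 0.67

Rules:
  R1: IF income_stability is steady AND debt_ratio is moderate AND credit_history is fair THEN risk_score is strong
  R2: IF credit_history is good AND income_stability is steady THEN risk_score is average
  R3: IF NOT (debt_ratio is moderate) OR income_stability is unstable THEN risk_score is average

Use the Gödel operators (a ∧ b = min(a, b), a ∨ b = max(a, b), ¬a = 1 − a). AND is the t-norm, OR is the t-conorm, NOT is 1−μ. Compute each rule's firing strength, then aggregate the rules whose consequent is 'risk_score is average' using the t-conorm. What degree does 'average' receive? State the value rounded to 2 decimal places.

R1: steady=0.77, moderate=0.26, fair=0.16; AND[min(a, b)] → w = 0.16
R2: good=0.19, steady=0.77; AND[min(a, b)] → w = 0.19
R3: ¬moderate=1−0.26=0.74, unstable=0.29; OR[max(a, b)] → w = 0.74
Rules with consequent 'average': {R2, R3} → strengths 0.19, 0.74
Aggregate via t-conorm [max(a, b)]: 0.74

0.74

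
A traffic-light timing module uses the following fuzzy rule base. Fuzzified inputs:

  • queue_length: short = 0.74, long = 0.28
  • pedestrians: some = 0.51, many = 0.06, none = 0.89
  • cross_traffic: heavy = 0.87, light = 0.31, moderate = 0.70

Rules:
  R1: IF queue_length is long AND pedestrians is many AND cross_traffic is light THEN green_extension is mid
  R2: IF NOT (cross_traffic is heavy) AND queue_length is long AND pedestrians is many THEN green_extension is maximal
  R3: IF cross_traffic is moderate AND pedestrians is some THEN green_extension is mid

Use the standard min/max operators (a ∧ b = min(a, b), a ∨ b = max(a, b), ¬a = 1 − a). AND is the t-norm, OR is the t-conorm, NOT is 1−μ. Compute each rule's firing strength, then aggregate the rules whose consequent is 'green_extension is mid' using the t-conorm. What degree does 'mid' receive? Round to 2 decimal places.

0.51

R1: long=0.28, many=0.06, light=0.31; AND[min(a, b)] → w = 0.06
R2: ¬heavy=1−0.87=0.13, long=0.28, many=0.06; AND[min(a, b)] → w = 0.06
R3: moderate=0.70, some=0.51; AND[min(a, b)] → w = 0.51
Rules with consequent 'mid': {R1, R3} → strengths 0.06, 0.51
Aggregate via t-conorm [max(a, b)]: 0.51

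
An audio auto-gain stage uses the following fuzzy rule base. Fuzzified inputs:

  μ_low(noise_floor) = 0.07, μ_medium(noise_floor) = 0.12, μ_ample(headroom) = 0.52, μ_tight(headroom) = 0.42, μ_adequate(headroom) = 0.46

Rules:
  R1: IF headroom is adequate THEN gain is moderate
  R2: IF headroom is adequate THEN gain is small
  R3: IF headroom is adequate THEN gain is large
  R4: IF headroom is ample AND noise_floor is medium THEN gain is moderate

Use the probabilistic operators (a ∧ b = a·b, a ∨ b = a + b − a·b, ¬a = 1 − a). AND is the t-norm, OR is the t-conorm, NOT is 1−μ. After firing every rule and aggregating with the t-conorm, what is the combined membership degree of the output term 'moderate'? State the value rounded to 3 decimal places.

R1: adequate=0.46 → w = 0.4600
R2: adequate=0.46 → w = 0.4600
R3: adequate=0.46 → w = 0.4600
R4: ample=0.52, medium=0.12; AND[a·b] → w = 0.0624
Rules with consequent 'moderate': {R1, R4} → strengths 0.4600, 0.0624
Aggregate via t-conorm [a + b − a·b]: 0.4937

0.494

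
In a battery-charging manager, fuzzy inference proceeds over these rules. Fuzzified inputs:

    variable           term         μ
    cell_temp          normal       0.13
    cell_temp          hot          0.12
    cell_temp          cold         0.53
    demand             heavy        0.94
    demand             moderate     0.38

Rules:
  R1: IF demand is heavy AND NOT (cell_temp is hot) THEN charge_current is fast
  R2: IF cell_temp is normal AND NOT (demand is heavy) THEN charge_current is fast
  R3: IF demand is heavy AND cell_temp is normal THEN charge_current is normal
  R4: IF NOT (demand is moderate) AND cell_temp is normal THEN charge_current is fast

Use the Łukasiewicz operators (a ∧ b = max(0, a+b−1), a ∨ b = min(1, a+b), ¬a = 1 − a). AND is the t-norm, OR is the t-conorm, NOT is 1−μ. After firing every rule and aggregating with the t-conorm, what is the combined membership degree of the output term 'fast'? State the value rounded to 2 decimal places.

0.82

R1: heavy=0.94, ¬hot=1−0.12=0.88; AND[max(0, a+b−1)] → w = 0.82
R2: normal=0.13, ¬heavy=1−0.94=0.06; AND[max(0, a+b−1)] → w = 0.00
R3: heavy=0.94, normal=0.13; AND[max(0, a+b−1)] → w = 0.07
R4: ¬moderate=1−0.38=0.62, normal=0.13; AND[max(0, a+b−1)] → w = 0.00
Rules with consequent 'fast': {R1, R2, R4} → strengths 0.82, 0.00, 0.00
Aggregate via t-conorm [min(1, a+b)]: 0.82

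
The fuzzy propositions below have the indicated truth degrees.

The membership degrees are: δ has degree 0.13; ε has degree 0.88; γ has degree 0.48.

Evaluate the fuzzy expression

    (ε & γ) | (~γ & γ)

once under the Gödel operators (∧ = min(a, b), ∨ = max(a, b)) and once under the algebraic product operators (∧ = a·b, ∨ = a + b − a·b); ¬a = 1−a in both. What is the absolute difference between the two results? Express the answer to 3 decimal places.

0.087

Under Gödel:
  ε & γ = min(a, b) on (0.88, 0.48) = 0.48
  ~γ = 1 − 0.48 = 0.52
  ~γ & γ = min(a, b) on (0.52, 0.48) = 0.48
  (ε & γ) | (~γ & γ) = max(a, b) on (0.48, 0.48) = 0.48
  → value = 0.4800
Under algebraic product:
  ε & γ = a·b on (0.8800, 0.4800) = 0.4224
  ~γ = 1 − 0.4800 = 0.5200
  ~γ & γ = a·b on (0.5200, 0.4800) = 0.2496
  (ε & γ) | (~γ & γ) = a + b − a·b on (0.4224, 0.2496) = 0.5666
  → value = 0.5666
|0.4800 − 0.5666| = 0.087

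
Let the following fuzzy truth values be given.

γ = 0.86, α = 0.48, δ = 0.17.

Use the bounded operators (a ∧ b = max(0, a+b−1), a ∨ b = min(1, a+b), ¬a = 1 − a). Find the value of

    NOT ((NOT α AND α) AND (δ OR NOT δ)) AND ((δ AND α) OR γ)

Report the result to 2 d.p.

NOT α = 1 − 0.48 = 0.52
NOT α AND α = max(0, a+b−1) on (0.52, 0.48) = 0.00
NOT δ = 1 − 0.17 = 0.83
δ OR NOT δ = min(1, a+b) on (0.17, 0.83) = 1.00
(NOT α AND α) AND (δ OR NOT δ) = max(0, a+b−1) on (0.00, 1.00) = 0.00
NOT ((NOT α AND α) AND (δ OR NOT δ)) = 1 − 0.00 = 1.00
δ AND α = max(0, a+b−1) on (0.17, 0.48) = 0.00
(δ AND α) OR γ = min(1, a+b) on (0.00, 0.86) = 0.86
NOT ((NOT α AND α) AND (δ OR NOT δ)) AND ((δ AND α) OR γ) = max(0, a+b−1) on (1.00, 0.86) = 0.86

0.86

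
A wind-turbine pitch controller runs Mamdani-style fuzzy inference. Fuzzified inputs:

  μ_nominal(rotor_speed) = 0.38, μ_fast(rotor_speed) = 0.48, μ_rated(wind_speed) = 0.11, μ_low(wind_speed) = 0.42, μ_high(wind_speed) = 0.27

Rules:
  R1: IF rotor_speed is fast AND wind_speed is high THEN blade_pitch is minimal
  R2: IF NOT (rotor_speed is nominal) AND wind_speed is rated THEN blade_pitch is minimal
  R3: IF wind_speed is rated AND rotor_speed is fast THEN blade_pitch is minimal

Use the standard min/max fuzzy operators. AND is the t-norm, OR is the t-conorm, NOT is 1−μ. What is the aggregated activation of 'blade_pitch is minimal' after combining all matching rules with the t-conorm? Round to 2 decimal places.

R1: fast=0.48, high=0.27; AND[min(a, b)] → w = 0.27
R2: ¬nominal=1−0.38=0.62, rated=0.11; AND[min(a, b)] → w = 0.11
R3: rated=0.11, fast=0.48; AND[min(a, b)] → w = 0.11
Rules with consequent 'minimal': {R1, R2, R3} → strengths 0.27, 0.11, 0.11
Aggregate via t-conorm [max(a, b)]: 0.27

0.27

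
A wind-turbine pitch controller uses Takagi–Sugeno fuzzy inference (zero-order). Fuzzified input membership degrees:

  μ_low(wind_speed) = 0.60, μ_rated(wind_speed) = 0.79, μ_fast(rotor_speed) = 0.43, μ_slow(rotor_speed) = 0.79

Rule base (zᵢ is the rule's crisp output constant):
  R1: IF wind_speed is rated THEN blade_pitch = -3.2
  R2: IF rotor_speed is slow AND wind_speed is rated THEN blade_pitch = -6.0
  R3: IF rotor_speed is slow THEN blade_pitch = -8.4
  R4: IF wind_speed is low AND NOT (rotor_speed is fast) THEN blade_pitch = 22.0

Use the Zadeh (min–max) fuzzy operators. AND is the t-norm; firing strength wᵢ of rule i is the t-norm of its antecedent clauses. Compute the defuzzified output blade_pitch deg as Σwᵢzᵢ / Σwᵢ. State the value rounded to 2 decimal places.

R1 (z=-3.2): rated=0.79 → w = 0.79
R2 (z=-6.0): slow=0.79, rated=0.79; AND[min(a, b)] → w = 0.79
R3 (z=-8.4): slow=0.79 → w = 0.79
R4 (z=22.0): low=0.60, ¬fast=1−0.43=0.57; AND[min(a, b)] → w = 0.57
Weighted average = (0.79·-3.2 + 0.79·-6.0 + 0.79·-8.4 + 0.57·22.0) / (0.79 + 0.79 + 0.79 + 0.57)
  = -1.3640 / 2.9400 = -0.46

-0.46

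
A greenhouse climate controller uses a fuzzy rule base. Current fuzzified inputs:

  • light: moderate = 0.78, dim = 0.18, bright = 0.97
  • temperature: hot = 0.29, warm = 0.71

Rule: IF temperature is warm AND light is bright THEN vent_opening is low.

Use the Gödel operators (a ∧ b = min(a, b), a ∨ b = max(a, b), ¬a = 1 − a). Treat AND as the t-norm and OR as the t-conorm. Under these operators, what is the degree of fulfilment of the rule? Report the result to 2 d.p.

firing strength: warm=0.71, bright=0.97; AND[min(a, b)] → w = 0.71

0.71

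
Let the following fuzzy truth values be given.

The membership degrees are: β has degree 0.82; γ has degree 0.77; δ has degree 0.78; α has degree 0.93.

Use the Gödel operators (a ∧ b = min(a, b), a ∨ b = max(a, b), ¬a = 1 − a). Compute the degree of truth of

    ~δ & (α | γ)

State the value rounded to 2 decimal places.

~δ = 1 − 0.78 = 0.22
α | γ = max(a, b) on (0.93, 0.77) = 0.93
~δ & (α | γ) = min(a, b) on (0.22, 0.93) = 0.22

0.22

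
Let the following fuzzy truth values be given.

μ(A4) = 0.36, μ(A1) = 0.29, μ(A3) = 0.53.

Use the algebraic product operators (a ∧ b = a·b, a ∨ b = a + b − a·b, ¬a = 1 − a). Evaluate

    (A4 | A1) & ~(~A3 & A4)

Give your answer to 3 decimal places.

0.453

A4 | A1 = a + b − a·b on (0.3600, 0.2900) = 0.5456
~A3 = 1 − 0.5300 = 0.4700
~A3 & A4 = a·b on (0.4700, 0.3600) = 0.1692
~(~A3 & A4) = 1 − 0.1692 = 0.8308
(A4 | A1) & ~(~A3 & A4) = a·b on (0.5456, 0.8308) = 0.4533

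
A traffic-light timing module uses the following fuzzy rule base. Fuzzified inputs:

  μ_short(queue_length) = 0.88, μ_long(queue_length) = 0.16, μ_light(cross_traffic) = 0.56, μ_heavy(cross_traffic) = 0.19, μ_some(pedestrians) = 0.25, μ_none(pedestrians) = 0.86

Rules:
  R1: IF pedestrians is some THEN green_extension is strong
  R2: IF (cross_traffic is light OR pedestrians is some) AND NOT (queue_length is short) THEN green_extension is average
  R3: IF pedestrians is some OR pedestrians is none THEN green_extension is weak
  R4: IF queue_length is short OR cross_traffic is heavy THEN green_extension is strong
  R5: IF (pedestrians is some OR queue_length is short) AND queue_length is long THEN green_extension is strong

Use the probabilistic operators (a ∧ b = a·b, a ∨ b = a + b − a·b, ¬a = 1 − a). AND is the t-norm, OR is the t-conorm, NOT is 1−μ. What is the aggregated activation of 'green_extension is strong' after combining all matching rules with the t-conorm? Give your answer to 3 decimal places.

R1: some=0.25 → w = 0.2500
R2: (light=0.56 OR some=0.25) = 0.6700; AND[a·b] with ¬short=1−0.88=0.12 → w = 0.0804
R3: some=0.25, none=0.86; OR[a + b − a·b] → w = 0.8950
R4: short=0.88, heavy=0.19; OR[a + b − a·b] → w = 0.9028
R5: (some=0.25 OR short=0.88) = 0.9100; AND[a·b] with long=0.16 → w = 0.1456
Rules with consequent 'strong': {R1, R4, R5} → strengths 0.2500, 0.9028, 0.1456
Aggregate via t-conorm [a + b − a·b]: 0.9377

0.938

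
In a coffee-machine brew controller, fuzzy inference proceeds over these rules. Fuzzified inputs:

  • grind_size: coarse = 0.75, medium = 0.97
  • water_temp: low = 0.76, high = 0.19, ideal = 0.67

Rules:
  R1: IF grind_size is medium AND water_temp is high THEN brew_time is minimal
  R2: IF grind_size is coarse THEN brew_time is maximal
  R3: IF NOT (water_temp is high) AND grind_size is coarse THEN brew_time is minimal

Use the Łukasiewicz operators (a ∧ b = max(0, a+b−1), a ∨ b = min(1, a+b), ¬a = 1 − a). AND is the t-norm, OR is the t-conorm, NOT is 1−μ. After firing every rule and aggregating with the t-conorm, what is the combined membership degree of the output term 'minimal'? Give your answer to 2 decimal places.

R1: medium=0.97, high=0.19; AND[max(0, a+b−1)] → w = 0.16
R2: coarse=0.75 → w = 0.75
R3: ¬high=1−0.19=0.81, coarse=0.75; AND[max(0, a+b−1)] → w = 0.56
Rules with consequent 'minimal': {R1, R3} → strengths 0.16, 0.56
Aggregate via t-conorm [min(1, a+b)]: 0.72

0.72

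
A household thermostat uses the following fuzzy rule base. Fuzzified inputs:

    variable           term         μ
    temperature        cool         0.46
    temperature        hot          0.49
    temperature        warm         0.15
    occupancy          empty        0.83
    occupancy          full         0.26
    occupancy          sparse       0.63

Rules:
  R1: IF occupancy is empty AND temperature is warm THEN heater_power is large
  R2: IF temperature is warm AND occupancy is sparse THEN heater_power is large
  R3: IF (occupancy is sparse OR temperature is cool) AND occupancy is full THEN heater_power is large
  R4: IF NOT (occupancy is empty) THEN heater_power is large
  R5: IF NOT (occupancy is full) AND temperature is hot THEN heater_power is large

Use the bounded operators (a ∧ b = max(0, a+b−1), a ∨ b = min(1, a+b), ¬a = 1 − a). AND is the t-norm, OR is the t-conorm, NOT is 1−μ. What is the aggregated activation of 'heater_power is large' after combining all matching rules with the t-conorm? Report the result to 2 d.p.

0.66

R1: empty=0.83, warm=0.15; AND[max(0, a+b−1)] → w = 0.00
R2: warm=0.15, sparse=0.63; AND[max(0, a+b−1)] → w = 0.00
R3: (sparse=0.63 OR cool=0.46) = 1.00; AND[max(0, a+b−1)] with full=0.26 → w = 0.26
R4: ¬empty=1−0.83=0.17 → w = 0.17
R5: ¬full=1−0.26=0.74, hot=0.49; AND[max(0, a+b−1)] → w = 0.23
Rules with consequent 'large': {R1, R2, R3, R4, R5} → strengths 0.00, 0.00, 0.26, 0.17, 0.23
Aggregate via t-conorm [min(1, a+b)]: 0.66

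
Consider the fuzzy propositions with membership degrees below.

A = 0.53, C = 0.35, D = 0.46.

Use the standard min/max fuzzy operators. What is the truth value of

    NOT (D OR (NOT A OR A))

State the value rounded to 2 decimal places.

NOT A = 1 − 0.53 = 0.47
NOT A OR A = max(a, b) on (0.47, 0.53) = 0.53
D OR (NOT A OR A) = max(a, b) on (0.46, 0.53) = 0.53
NOT (D OR (NOT A OR A)) = 1 − 0.53 = 0.47

0.47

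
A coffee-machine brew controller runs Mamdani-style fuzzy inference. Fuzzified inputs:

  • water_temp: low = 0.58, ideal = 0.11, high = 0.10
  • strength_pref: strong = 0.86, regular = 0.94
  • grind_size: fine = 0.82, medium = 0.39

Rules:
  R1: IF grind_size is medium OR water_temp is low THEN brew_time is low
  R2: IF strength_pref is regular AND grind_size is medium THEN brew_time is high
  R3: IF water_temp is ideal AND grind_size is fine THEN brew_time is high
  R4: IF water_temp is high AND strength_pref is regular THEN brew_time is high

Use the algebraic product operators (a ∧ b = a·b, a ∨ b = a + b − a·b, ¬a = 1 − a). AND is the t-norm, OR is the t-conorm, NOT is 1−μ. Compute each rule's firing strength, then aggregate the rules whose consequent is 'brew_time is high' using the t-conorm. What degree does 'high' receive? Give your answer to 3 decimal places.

0.478

R1: medium=0.39, low=0.58; OR[a + b − a·b] → w = 0.7438
R2: regular=0.94, medium=0.39; AND[a·b] → w = 0.3666
R3: ideal=0.11, fine=0.82; AND[a·b] → w = 0.0902
R4: high=0.10, regular=0.94; AND[a·b] → w = 0.0940
Rules with consequent 'high': {R2, R3, R4} → strengths 0.3666, 0.0902, 0.0940
Aggregate via t-conorm [a + b − a·b]: 0.4779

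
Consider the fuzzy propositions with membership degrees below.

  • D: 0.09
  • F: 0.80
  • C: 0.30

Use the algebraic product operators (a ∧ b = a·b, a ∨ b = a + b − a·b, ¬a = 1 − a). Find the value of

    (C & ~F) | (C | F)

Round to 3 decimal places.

~F = 1 − 0.8000 = 0.2000
C & ~F = a·b on (0.3000, 0.2000) = 0.0600
C | F = a + b − a·b on (0.3000, 0.8000) = 0.8600
(C & ~F) | (C | F) = a + b − a·b on (0.0600, 0.8600) = 0.8684

0.868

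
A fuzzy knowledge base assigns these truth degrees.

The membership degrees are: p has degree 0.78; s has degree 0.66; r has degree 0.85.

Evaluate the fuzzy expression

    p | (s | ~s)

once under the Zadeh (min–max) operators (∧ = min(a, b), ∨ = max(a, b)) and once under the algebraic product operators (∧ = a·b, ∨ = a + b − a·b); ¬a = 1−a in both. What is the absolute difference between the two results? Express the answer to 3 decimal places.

0.171

Under Zadeh (min–max):
  ~s = 1 − 0.66 = 0.34
  s | ~s = max(a, b) on (0.66, 0.34) = 0.66
  p | (s | ~s) = max(a, b) on (0.78, 0.66) = 0.78
  → value = 0.7800
Under algebraic product:
  ~s = 1 − 0.6600 = 0.3400
  s | ~s = a + b − a·b on (0.6600, 0.3400) = 0.7756
  p | (s | ~s) = a + b − a·b on (0.7800, 0.7756) = 0.9506
  → value = 0.9506
|0.7800 − 0.9506| = 0.171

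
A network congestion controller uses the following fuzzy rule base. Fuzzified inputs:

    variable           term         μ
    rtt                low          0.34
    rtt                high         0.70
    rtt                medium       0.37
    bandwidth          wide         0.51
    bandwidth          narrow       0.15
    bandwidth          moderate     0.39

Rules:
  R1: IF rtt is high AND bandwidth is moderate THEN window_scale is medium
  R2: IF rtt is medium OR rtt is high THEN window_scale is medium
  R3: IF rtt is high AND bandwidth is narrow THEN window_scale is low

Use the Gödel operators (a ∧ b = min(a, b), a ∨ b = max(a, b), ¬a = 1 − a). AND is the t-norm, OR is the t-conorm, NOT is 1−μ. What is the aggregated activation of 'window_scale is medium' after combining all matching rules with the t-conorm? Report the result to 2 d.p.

R1: high=0.70, moderate=0.39; AND[min(a, b)] → w = 0.39
R2: medium=0.37, high=0.70; OR[max(a, b)] → w = 0.70
R3: high=0.70, narrow=0.15; AND[min(a, b)] → w = 0.15
Rules with consequent 'medium': {R1, R2} → strengths 0.39, 0.70
Aggregate via t-conorm [max(a, b)]: 0.70

0.70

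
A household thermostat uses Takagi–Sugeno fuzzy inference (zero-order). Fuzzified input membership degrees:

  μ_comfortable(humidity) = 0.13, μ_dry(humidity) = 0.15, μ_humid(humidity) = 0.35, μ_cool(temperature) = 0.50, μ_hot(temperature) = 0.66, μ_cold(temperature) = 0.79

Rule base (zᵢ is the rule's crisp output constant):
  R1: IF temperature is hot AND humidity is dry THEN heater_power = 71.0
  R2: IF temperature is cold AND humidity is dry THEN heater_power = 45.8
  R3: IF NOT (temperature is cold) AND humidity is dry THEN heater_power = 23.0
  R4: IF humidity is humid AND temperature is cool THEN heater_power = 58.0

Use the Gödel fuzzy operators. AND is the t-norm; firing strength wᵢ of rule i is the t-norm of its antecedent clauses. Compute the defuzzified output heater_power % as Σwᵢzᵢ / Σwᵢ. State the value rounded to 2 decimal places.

R1 (z=71.0): hot=0.66, dry=0.15; AND[min(a, b)] → w = 0.15
R2 (z=45.8): cold=0.79, dry=0.15; AND[min(a, b)] → w = 0.15
R3 (z=23.0): ¬cold=1−0.79=0.21, dry=0.15; AND[min(a, b)] → w = 0.15
R4 (z=58.0): humid=0.35, cool=0.50; AND[min(a, b)] → w = 0.35
Weighted average = (0.15·71.0 + 0.15·45.8 + 0.15·23.0 + 0.35·58.0) / (0.15 + 0.15 + 0.15 + 0.35)
  = 41.2700 / 0.8000 = 51.59

51.59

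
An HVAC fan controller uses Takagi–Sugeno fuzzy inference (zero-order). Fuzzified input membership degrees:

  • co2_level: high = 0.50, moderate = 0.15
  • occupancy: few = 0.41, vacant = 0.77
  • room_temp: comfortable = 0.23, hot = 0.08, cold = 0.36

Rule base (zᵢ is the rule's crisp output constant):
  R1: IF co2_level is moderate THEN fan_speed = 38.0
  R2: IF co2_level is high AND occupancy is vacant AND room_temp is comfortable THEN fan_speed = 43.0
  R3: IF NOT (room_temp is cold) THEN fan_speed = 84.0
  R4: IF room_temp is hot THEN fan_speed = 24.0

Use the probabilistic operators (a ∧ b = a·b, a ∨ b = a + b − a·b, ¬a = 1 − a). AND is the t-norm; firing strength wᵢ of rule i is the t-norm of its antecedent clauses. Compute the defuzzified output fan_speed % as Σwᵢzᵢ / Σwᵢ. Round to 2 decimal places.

68.01

R1 (z=38.0): moderate=0.15 → w = 0.1500
R2 (z=43.0): high=0.50, vacant=0.77, comfortable=0.23; AND[a·b] → w = 0.0886
R3 (z=84.0): ¬cold=1−0.36=0.64 → w = 0.6400
R4 (z=24.0): hot=0.08 → w = 0.0800
Weighted average = (0.1500·38.0 + 0.0886·43.0 + 0.6400·84.0 + 0.0800·24.0) / (0.1500 + 0.0886 + 0.6400 + 0.0800)
  = 65.1877 / 0.9586 = 68.01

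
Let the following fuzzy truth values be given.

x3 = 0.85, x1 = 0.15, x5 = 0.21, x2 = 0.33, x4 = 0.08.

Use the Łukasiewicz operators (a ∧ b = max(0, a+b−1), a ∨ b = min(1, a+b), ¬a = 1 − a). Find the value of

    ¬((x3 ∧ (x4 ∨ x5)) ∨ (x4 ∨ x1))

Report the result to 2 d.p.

0.63

x4 ∨ x5 = min(1, a+b) on (0.08, 0.21) = 0.29
x3 ∧ (x4 ∨ x5) = max(0, a+b−1) on (0.85, 0.29) = 0.14
x4 ∨ x1 = min(1, a+b) on (0.08, 0.15) = 0.23
(x3 ∧ (x4 ∨ x5)) ∨ (x4 ∨ x1) = min(1, a+b) on (0.14, 0.23) = 0.37
¬((x3 ∧ (x4 ∨ x5)) ∨ (x4 ∨ x1)) = 1 − 0.37 = 0.63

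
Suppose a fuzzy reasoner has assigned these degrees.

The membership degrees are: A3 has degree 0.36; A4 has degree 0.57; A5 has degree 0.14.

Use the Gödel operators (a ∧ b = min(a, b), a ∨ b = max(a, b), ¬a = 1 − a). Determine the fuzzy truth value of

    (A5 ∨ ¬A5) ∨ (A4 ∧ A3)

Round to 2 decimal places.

0.86

¬A5 = 1 − 0.14 = 0.86
A5 ∨ ¬A5 = max(a, b) on (0.14, 0.86) = 0.86
A4 ∧ A3 = min(a, b) on (0.57, 0.36) = 0.36
(A5 ∨ ¬A5) ∨ (A4 ∧ A3) = max(a, b) on (0.86, 0.36) = 0.86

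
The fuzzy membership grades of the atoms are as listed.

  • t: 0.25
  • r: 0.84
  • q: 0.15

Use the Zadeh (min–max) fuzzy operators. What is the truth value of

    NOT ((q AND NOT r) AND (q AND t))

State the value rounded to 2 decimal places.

NOT r = 1 − 0.84 = 0.16
q AND NOT r = min(a, b) on (0.15, 0.16) = 0.15
q AND t = min(a, b) on (0.15, 0.25) = 0.15
(q AND NOT r) AND (q AND t) = min(a, b) on (0.15, 0.15) = 0.15
NOT ((q AND NOT r) AND (q AND t)) = 1 − 0.15 = 0.85

0.85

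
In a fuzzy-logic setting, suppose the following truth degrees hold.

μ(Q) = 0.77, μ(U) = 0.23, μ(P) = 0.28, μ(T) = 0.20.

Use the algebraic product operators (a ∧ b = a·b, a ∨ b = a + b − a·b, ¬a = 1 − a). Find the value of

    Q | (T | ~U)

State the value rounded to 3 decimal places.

0.958

~U = 1 − 0.2300 = 0.7700
T | ~U = a + b − a·b on (0.2000, 0.7700) = 0.8160
Q | (T | ~U) = a + b − a·b on (0.7700, 0.8160) = 0.9577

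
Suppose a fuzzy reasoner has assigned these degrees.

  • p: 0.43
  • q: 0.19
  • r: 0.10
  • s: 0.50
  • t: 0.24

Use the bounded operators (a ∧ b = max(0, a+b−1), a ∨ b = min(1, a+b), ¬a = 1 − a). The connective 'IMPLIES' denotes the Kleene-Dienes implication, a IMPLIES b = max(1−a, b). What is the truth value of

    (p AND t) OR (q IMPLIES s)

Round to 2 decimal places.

0.81

p AND t = max(0, a+b−1) on (0.43, 0.24) = 0.00
q IMPLIES s  [Kleene-Dienes: max(1−a, b)] with a=0.19, b=0.50 → 0.81
(p AND t) OR (q IMPLIES s) = min(1, a+b) on (0.00, 0.81) = 0.81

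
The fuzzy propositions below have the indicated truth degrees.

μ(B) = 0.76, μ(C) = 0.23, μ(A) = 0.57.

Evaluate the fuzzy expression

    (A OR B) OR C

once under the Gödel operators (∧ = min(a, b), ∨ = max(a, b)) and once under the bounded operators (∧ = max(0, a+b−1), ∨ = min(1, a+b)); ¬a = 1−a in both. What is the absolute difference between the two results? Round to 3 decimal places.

0.240

Under Gödel:
  A OR B = max(a, b) on (0.57, 0.76) = 0.76
  (A OR B) OR C = max(a, b) on (0.76, 0.23) = 0.76
  → value = 0.7600
Under bounded:
  A OR B = min(1, a+b) on (0.57, 0.76) = 1.00
  (A OR B) OR C = min(1, a+b) on (1.00, 0.23) = 1.00
  → value = 1.0000
|0.7600 − 1.0000| = 0.240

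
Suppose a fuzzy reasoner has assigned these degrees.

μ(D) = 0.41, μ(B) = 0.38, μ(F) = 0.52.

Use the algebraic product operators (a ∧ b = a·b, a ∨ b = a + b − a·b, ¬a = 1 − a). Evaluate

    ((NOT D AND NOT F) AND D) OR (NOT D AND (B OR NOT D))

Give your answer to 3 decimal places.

0.505

NOT D = 1 − 0.4100 = 0.5900
NOT F = 1 − 0.5200 = 0.4800
NOT D AND NOT F = a·b on (0.5900, 0.4800) = 0.2832
(NOT D AND NOT F) AND D = a·b on (0.2832, 0.4100) = 0.1161
NOT D = 1 − 0.4100 = 0.5900
NOT D = 1 − 0.4100 = 0.5900
B OR NOT D = a + b − a·b on (0.3800, 0.5900) = 0.7458
NOT D AND (B OR NOT D) = a·b on (0.5900, 0.7458) = 0.4400
((NOT D AND NOT F) AND D) OR (NOT D AND (B OR NOT D)) = a + b − a·b on (0.1161, 0.4400) = 0.5050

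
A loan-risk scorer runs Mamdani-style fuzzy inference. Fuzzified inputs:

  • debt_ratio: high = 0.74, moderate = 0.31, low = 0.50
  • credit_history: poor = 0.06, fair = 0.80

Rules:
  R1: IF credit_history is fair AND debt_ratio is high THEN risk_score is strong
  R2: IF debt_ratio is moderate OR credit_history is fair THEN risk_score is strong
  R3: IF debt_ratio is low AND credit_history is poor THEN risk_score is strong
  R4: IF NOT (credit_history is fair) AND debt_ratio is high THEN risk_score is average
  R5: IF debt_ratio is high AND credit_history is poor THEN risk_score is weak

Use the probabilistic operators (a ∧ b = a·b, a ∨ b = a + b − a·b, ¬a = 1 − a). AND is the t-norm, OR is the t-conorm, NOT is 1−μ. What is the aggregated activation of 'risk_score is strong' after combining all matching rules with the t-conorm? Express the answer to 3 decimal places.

0.945

R1: fair=0.80, high=0.74; AND[a·b] → w = 0.5920
R2: moderate=0.31, fair=0.80; OR[a + b − a·b] → w = 0.8620
R3: low=0.50, poor=0.06; AND[a·b] → w = 0.0300
R4: ¬fair=1−0.80=0.20, high=0.74; AND[a·b] → w = 0.1480
R5: high=0.74, poor=0.06; AND[a·b] → w = 0.0444
Rules with consequent 'strong': {R1, R2, R3} → strengths 0.5920, 0.8620, 0.0300
Aggregate via t-conorm [a + b − a·b]: 0.9454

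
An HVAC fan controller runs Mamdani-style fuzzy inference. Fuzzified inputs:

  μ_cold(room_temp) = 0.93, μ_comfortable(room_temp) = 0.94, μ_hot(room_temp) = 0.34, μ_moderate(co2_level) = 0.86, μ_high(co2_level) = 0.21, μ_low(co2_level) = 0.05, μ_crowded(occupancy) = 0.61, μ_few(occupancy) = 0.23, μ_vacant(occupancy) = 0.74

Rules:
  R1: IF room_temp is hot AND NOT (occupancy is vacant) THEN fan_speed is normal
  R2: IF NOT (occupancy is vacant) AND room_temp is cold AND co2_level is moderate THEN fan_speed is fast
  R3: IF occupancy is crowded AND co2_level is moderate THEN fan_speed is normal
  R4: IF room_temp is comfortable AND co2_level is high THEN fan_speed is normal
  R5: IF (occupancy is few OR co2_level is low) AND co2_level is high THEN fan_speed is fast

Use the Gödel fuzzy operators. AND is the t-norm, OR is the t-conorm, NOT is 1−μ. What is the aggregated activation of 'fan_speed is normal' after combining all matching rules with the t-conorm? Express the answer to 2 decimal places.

0.61

R1: hot=0.34, ¬vacant=1−0.74=0.26; AND[min(a, b)] → w = 0.26
R2: ¬vacant=1−0.74=0.26, cold=0.93, moderate=0.86; AND[min(a, b)] → w = 0.26
R3: crowded=0.61, moderate=0.86; AND[min(a, b)] → w = 0.61
R4: comfortable=0.94, high=0.21; AND[min(a, b)] → w = 0.21
R5: (few=0.23 OR low=0.05) = 0.23; AND[min(a, b)] with high=0.21 → w = 0.21
Rules with consequent 'normal': {R1, R3, R4} → strengths 0.26, 0.61, 0.21
Aggregate via t-conorm [max(a, b)]: 0.61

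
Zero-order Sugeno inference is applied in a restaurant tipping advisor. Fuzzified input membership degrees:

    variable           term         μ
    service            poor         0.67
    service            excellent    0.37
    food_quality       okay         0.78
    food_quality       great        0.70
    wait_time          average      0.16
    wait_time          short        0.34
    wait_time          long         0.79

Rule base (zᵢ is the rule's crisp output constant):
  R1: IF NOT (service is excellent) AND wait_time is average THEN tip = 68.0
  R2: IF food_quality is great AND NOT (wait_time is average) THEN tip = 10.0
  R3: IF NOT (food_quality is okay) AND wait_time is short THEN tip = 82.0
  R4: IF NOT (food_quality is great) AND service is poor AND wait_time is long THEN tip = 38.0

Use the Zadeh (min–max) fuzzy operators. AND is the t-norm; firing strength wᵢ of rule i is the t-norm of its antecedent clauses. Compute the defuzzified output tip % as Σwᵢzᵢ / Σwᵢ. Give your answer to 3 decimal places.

34.290

R1 (z=68.0): ¬excellent=1−0.37=0.63, average=0.16; AND[min(a, b)] → w = 0.16
R2 (z=10.0): great=0.70, ¬average=1−0.16=0.84; AND[min(a, b)] → w = 0.70
R3 (z=82.0): ¬okay=1−0.78=0.22, short=0.34; AND[min(a, b)] → w = 0.22
R4 (z=38.0): ¬great=1−0.70=0.30, poor=0.67, long=0.79; AND[min(a, b)] → w = 0.30
Weighted average = (0.16·68.0 + 0.70·10.0 + 0.22·82.0 + 0.30·38.0) / (0.16 + 0.70 + 0.22 + 0.30)
  = 47.3200 / 1.3800 = 34.290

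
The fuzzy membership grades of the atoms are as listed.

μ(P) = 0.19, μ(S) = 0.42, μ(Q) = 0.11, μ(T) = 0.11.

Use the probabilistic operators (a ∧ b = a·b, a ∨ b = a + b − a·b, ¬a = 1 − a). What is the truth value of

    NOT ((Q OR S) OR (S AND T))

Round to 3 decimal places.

0.492

Q OR S = a + b − a·b on (0.1100, 0.4200) = 0.4838
S AND T = a·b on (0.4200, 0.1100) = 0.0462
(Q OR S) OR (S AND T) = a + b − a·b on (0.4838, 0.0462) = 0.5076
NOT ((Q OR S) OR (S AND T)) = 1 − 0.5076 = 0.4924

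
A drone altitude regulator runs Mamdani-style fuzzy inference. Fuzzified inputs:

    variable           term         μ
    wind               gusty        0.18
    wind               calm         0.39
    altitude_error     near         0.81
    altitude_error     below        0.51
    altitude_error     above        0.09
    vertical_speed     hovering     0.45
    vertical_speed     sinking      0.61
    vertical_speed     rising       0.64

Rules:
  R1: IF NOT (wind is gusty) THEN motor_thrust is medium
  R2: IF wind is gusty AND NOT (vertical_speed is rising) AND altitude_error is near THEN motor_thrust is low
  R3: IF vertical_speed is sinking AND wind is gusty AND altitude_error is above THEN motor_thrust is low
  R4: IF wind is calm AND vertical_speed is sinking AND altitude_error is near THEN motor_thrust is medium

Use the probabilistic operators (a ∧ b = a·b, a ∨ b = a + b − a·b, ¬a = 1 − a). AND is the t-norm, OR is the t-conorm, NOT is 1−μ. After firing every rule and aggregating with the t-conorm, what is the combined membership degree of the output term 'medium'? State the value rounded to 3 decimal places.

R1: ¬gusty=1−0.18=0.82 → w = 0.8200
R2: gusty=0.18, ¬rising=1−0.64=0.36, near=0.81; AND[a·b] → w = 0.0525
R3: sinking=0.61, gusty=0.18, above=0.09; AND[a·b] → w = 0.0099
R4: calm=0.39, sinking=0.61, near=0.81; AND[a·b] → w = 0.1927
Rules with consequent 'medium': {R1, R4} → strengths 0.8200, 0.1927
Aggregate via t-conorm [a + b − a·b]: 0.8547

0.855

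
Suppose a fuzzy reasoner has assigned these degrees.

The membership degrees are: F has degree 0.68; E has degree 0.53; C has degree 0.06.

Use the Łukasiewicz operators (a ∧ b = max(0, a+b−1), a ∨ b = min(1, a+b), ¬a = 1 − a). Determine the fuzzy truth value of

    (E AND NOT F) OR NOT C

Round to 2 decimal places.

NOT F = 1 − 0.68 = 0.32
E AND NOT F = max(0, a+b−1) on (0.53, 0.32) = 0.00
NOT C = 1 − 0.06 = 0.94
(E AND NOT F) OR NOT C = min(1, a+b) on (0.00, 0.94) = 0.94

0.94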